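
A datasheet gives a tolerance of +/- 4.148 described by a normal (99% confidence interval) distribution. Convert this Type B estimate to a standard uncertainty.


u_B = half_width / 2.576
u_B = 4.148 / 2.576
u_B = 1.6102

1.6102


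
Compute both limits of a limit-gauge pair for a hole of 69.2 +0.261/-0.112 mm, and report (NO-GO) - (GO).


GO = nominal - lower_tol (smallest hole = maximum material condition)
GO = 69.2 - 0.112 = 69.088
NO-GO = nominal + upper_tol (largest hole = least material condition)
NO-GO = 69.2 + 0.261 = 69.461
spread = NO-GO - GO = 69.461 - 69.088 = 0.3730

0.3730


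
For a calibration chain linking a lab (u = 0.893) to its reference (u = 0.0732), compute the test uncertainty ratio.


TUR = u_lab / u_ref
= 0.893 / 0.0732
= 12.1995

12.1995


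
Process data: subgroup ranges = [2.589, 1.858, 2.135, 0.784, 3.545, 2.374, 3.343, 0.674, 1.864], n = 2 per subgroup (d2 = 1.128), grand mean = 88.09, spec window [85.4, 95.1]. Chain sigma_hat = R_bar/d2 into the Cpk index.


R_bar = (2.589 + 1.858 + 2.135 + 0.784 + 3.545 + 2.374 + 3.343 + 0.674 + 1.864) / 9 = 2.1295556
sigma = R_bar / d2 = 2.1295556 / 1.128 = 1.8879039
Cp = (USL - LSL)/(6*sigma) = (95.1 - 85.4)/(6*1.8879039) = 0.8563
Cpu = (95.1 - 88.09)/(3*1.8879039) = 1.2377
Cpl = (88.09 - 85.4)/(3*1.8879039) = 0.4750
Cpk = min(Cpu, Cpl) = 0.4750

0.4750


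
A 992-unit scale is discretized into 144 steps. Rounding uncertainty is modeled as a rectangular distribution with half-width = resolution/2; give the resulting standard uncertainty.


resolution = range / divisions
resolution = 992 / 144 = 6.8888889
u_res = resolution / (2*sqrt(3))
u_res = 6.8888889 / 3.4641016
u_res = 1.9887

1.9887


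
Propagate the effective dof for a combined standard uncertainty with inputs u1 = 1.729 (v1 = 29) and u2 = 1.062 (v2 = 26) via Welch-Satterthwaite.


uc = sqrt(u1^2 + u2^2) = sqrt(1.729^2 + 1.062^2) = 2.0291094
v_eff = uc^4 / (u1^4/v1 + u2^4/v2)
= 2.0291094^4 / (1.729^4/29 + 1.062^4/26)
= 16.952035 / 0.35708836
v_eff = 47.4729

47.4729


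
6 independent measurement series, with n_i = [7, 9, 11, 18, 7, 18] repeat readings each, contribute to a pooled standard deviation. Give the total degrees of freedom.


nu = sum_i (n_i - 1)
nu = ((7 - 1) + (9 - 1) + (11 - 1) + (18 - 1) + (7 - 1) + (18 - 1))
nu = 6 + 8 + 10 + 17 + 6 + 17
nu = 64

64


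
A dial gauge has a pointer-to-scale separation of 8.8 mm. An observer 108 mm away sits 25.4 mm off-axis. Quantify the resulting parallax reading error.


error = h * offset / d
= 8.8 * 25.4 / 108
= 2.0696

2.0696


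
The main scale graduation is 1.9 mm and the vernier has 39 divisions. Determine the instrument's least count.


LC = MSD / n_div
= 1.9 / 39
= 0.0487

0.0487


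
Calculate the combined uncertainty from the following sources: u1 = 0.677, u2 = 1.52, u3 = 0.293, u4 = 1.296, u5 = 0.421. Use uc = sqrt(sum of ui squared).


uc = sqrt(0.677^2 + 1.52^2 + 0.293^2 + 1.296^2 + 0.421^2)
uc = sqrt(4.711435)
uc = 2.1706

2.1706


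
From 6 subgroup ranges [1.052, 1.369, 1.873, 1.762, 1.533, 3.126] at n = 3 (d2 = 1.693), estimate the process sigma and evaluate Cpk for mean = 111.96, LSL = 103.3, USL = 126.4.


R_bar = (1.052 + 1.369 + 1.873 + 1.762 + 1.533 + 3.126) / 6 = 1.7858333
sigma = R_bar / d2 = 1.7858333 / 1.693 = 1.0548336
Cp = (USL - LSL)/(6*sigma) = (126.4 - 103.3)/(6*1.0548336) = 3.6499
Cpu = (126.4 - 111.96)/(3*1.0548336) = 4.5631
Cpl = (111.96 - 103.3)/(3*1.0548336) = 2.7366
Cpk = min(Cpu, Cpl) = 2.7366

2.7366


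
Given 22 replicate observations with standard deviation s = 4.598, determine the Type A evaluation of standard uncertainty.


u_A = s / sqrt(n)
u_A = 4.598 / sqrt(22)
u_A = 4.598 / 4.6904158
u_A = 0.9803

0.9803


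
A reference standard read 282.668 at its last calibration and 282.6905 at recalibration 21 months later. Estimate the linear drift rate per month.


rate = (v2 - v1) / months
= (282.6905 - 282.668) / 21
= 0.0225 / 21
= 0.0011

0.0011


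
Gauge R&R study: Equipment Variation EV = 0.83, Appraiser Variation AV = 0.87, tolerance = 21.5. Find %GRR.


GRR = sqrt(EV^2 + AV^2) = sqrt(0.83^2 + 0.87^2) = 1.2024142
%GRR = GRR / tol * 100 = 1.2024142 / 21.5 * 100
%GRR = 5.5926

5.5926


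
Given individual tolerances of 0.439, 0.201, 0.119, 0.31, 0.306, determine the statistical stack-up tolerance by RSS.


RSS = sqrt(0.439^2 + 0.201^2 + 0.119^2 + 0.31^2 + 0.306^2)
= sqrt(0.437019)
= 0.6611

0.6611


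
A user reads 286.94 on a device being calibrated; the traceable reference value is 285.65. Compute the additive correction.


Correction = standard - reading
= 285.65 - 286.94
= -1.2900

-1.2900


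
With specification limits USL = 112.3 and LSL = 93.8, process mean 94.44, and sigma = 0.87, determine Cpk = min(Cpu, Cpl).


Cpu = (USL - mean) / (3*sigma) = (112.3 - 94.44) / (3*0.87) = 6.8429
Cpl = (mean - LSL) / (3*sigma) = (94.44 - 93.8) / (3*0.87) = 0.2452
Cpk = min(Cpu, Cpl) = 0.2452

0.2452


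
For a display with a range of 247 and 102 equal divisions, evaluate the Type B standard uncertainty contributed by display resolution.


resolution = range / divisions
resolution = 247 / 102 = 2.4215686
u_res = resolution / (2*sqrt(3))
u_res = 2.4215686 / 3.4641016
u_res = 0.6990

0.6990


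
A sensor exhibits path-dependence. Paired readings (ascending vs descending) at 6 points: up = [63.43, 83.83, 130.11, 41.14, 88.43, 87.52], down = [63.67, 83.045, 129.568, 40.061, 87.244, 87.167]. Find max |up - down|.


|63.43 - 63.67| = 0.2400
|83.83 - 83.045| = 0.7850
|130.11 - 129.568| = 0.5420
|41.14 - 40.061| = 1.0790
|88.43 - 87.244| = 1.1860
|87.52 - 87.167| = 0.3530
hysteresis = max(diffs) = 1.1860

1.1860


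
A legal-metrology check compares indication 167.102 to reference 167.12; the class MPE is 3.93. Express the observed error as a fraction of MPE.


e = indication - reference = 167.102 - 167.12 = -0.0180
|e| = 0.0180
ratio = |e| / MPE = 0.0180 / 3.93
ratio = 0.0046

0.0046


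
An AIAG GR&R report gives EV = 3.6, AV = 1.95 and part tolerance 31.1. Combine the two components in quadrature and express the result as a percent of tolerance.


GRR = sqrt(EV^2 + AV^2) = sqrt(3.6^2 + 1.95^2) = 4.0942032
%GRR = GRR / tol * 100 = 4.0942032 / 31.1 * 100
%GRR = 13.1646

13.1646


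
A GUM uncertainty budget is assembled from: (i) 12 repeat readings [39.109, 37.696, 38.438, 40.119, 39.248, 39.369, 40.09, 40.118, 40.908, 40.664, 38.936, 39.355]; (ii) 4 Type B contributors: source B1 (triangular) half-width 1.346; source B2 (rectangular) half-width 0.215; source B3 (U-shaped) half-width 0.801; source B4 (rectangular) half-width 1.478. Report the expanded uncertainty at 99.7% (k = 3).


mean = (39.109 + 37.696 + 38.438 + 40.119 + 39.248 + 39.369 + 40.09 + 40.118 + 40.908 + 40.664 + 38.936 + 39.355) / 12 = 39.50416667
s = sqrt(sum((x - mean)^2)/(n-1)) = 0.92467506
u_A = s / sqrt(n) = 0.92467506 / sqrt(12) = 0.2669307
u_B1 = 1.346 / sqrt(6) = 0.5495022
u_B2 = 0.215 / sqrt(3) = 0.12413031
u_B3 = 0.801 / sqrt(2) = 0.56639253
u_B4 = 1.478 / sqrt(3) = 0.8533237
uc = sqrt(0.2669307^2 + 0.5495022^2 + 0.12413031^2 + 0.56639253^2 + 0.8533237^2) = 1.1989891
U = k * uc = 3 * 1.1989891
U = 3.5970

3.5970


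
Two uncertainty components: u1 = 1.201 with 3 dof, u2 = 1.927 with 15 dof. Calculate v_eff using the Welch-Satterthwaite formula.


uc = sqrt(u1^2 + u2^2) = sqrt(1.201^2 + 1.927^2) = 2.2706233
v_eff = uc^4 / (u1^4/v1 + u2^4/v2)
= 2.2706233^4 / (1.201^4/3 + 1.927^4/15)
= 26.581554 / 1.612761
v_eff = 16.4820

16.4820


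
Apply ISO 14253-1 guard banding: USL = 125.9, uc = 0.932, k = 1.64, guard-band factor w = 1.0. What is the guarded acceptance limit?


U = k * uc = 1.64 * 0.932 = 1.52848
guard band g = w * U = 1.0 * 1.52848 = 1.52848
AL = USL - g = 125.9 - 1.52848
AL = 124.3715

124.3715


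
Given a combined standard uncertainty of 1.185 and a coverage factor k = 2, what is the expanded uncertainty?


U = k * uc
U = 2 * 1.185
U = 2.3700

2.3700


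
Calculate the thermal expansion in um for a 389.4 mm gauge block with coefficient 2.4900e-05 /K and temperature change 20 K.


dL = L * alpha * dT
= 389.4 * 2.4900e-05 * 20
= 0.1939212 mm
dL_um = 0.1939212 * 1000 = 193.9212 um

193.9212


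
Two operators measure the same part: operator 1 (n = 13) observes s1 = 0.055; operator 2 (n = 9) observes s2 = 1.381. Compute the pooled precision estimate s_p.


s_p = sqrt(((n1-1)*s1^2 + (n2-1)*s2^2) / (n1+n2-2))
numerator = (13-1)*0.055^2 + (9-1)*1.381^2 = 0.0363 + 15.257288 = 15.293588
denominator = 13 + 9 - 2 = 20
s_p^2 = 15.293588 / 20 = 0.7646794
s_p = sqrt(0.7646794) = 0.8745

0.8745


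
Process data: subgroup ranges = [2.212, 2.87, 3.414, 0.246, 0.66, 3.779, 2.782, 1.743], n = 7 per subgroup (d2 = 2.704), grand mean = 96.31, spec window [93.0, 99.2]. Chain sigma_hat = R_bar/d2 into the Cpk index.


R_bar = (2.212 + 2.87 + 3.414 + 0.246 + 0.66 + 3.779 + 2.782 + 1.743) / 8 = 2.21325
sigma = R_bar / d2 = 2.21325 / 2.704 = 0.81850962
Cp = (USL - LSL)/(6*sigma) = (99.2 - 93.0)/(6*0.81850962) = 1.2625
Cpu = (99.2 - 96.31)/(3*0.81850962) = 1.1769
Cpl = (96.31 - 93.0)/(3*0.81850962) = 1.3480
Cpk = min(Cpu, Cpl) = 1.1769

1.1769


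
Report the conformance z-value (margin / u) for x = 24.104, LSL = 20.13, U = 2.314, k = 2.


u = U / k = 2.314 / 2 = 1.157
margin = |LSL - x| = |20.13 - 24.104| = 3.974
z = margin / u = 3.974 / 1.157
z = 3.4347

3.4347


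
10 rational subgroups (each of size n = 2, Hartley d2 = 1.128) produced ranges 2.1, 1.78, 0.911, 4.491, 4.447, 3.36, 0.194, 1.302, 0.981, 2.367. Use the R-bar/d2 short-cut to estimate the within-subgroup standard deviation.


R_bar = (2.1 + 1.78 + 0.911 + 4.491 + 4.447 + 3.36 + 0.194 + 1.302 + 0.981 + 2.367) / 10
R_bar = 21.933 / 10 = 2.1933
sigma_hat = R_bar / d2 = 2.1933 / 1.128 = 1.9444

1.9444


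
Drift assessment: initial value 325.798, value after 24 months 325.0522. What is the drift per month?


rate = (v2 - v1) / months
= (325.0522 - 325.798) / 24
= -0.7458 / 24
= -0.0311

-0.0311


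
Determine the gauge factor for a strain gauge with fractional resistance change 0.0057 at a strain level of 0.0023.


GF = (dR/R) / epsilon
= 0.0057 / 0.0023
= 2.4783

2.4783


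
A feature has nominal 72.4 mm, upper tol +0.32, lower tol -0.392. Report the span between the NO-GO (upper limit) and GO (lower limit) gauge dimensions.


GO = nominal - lower_tol (smallest hole = maximum material condition)
GO = 72.4 - 0.392 = 72.008
NO-GO = nominal + upper_tol (largest hole = least material condition)
NO-GO = 72.4 + 0.32 = 72.72
spread = NO-GO - GO = 72.72 - 72.008 = 0.7120

0.7120


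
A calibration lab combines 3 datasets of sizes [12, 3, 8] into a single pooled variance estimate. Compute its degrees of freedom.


nu = sum_i (n_i - 1)
nu = ((12 - 1) + (3 - 1) + (8 - 1))
nu = 11 + 2 + 7
nu = 20

20


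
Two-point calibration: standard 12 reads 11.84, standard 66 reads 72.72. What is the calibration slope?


slope = (y2 - y1) / (x2 - x1)
= (72.72 - 11.84) / (66 - 12)
= 60.8800 / 54
= 1.1274

1.1274


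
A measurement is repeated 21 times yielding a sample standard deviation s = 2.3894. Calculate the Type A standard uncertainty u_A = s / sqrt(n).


u_A = s / sqrt(n)
u_A = 2.3894 / sqrt(21)
u_A = 2.3894 / 4.5825757
u_A = 0.5214

0.5214


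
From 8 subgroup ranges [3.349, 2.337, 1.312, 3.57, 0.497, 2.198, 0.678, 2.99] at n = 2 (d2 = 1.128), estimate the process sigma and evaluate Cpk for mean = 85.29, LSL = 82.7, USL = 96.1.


R_bar = (3.349 + 2.337 + 1.312 + 3.57 + 0.497 + 2.198 + 0.678 + 2.99) / 8 = 2.116375
sigma = R_bar / d2 = 2.116375 / 1.128 = 1.876219
Cp = (USL - LSL)/(6*sigma) = (96.1 - 82.7)/(6*1.876219) = 1.1903
Cpu = (96.1 - 85.29)/(3*1.876219) = 1.9205
Cpl = (85.29 - 82.7)/(3*1.876219) = 0.4601
Cpk = min(Cpu, Cpl) = 0.4601

0.4601


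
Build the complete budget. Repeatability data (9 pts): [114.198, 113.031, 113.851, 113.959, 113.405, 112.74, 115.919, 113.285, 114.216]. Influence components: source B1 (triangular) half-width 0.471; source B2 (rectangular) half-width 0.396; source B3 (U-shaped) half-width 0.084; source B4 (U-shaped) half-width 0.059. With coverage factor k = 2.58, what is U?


mean = (114.198 + 113.031 + 113.851 + 113.959 + 113.405 + 112.74 + 115.919 + 113.285 + 114.216) / 9 = 113.8448889
s = sqrt(sum((x - mean)^2)/(n-1)) = 0.93324561
u_A = s / sqrt(n) = 0.93324561 / sqrt(9) = 0.31108187
u_B1 = 0.471 / sqrt(6) = 0.19228494
u_B2 = 0.396 / sqrt(3) = 0.22863071
u_B3 = 0.084 / sqrt(2) = 0.05939697
u_B4 = 0.059 / sqrt(2) = 0.0417193
uc = sqrt(0.31108187^2 + 0.19228494^2 + 0.22863071^2 + 0.05939697^2 + 0.0417193^2) = 0.43736247
U = k * uc = 2.58 * 0.43736247
U = 1.1284

1.1284


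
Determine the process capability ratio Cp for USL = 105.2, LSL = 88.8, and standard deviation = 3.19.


Cp = (USL - LSL) / (6 * sigma)
= (105.2 - 88.8) / (6 * 3.19)
= 16.4000 / 19.1400
= 0.8568

0.8568


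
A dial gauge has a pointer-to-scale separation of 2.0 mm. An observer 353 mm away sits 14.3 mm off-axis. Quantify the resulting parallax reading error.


error = h * offset / d
= 2.0 * 14.3 / 353
= 0.0810

0.0810


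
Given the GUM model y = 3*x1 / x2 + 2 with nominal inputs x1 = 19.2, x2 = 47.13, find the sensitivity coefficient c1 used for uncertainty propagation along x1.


y = 3*x1 / x2 + 2
dy/dx1 = 3/x2
Evaluate at x2 = 47.13: c1 = 3 / 47.13
c1 = 0.0637

0.0637


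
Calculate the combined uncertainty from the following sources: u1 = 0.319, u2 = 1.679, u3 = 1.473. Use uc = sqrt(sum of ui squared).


uc = sqrt(0.319^2 + 1.679^2 + 1.473^2)
uc = sqrt(5.090531)
uc = 2.2562

2.2562


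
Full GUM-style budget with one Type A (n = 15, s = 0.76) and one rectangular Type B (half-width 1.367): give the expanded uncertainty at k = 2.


u_A = s / sqrt(n) = 0.76 / sqrt(15) = 0.19623116
u_B = half_width / sqrt(3) = 1.367 / sqrt(3) = 0.78923782
uc = sqrt(u_A^2 + u_B^2) = sqrt(0.19623116^2 + 0.78923782^2) = 0.81326687
U = k * uc = 2 * 0.81326687
U = 1.6265

1.6265


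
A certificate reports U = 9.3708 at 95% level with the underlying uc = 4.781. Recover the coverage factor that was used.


k = U / uc
k = 9.3708 / 4.781
k = 1.96

1.96


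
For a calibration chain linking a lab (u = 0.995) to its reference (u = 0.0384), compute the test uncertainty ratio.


TUR = u_lab / u_ref
= 0.995 / 0.0384
= 25.9115

25.9115


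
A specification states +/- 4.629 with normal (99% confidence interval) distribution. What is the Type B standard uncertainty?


u_B = half_width / 2.576
u_B = 4.629 / 2.576
u_B = 1.7970

1.7970


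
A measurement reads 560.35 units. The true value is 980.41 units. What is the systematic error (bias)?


Systematic error = measured - true
= 560.35 - 980.41
= -420.0600

-420.0600


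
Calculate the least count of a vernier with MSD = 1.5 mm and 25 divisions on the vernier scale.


LC = MSD / n_div
= 1.5 / 25
= 0.0600

0.0600


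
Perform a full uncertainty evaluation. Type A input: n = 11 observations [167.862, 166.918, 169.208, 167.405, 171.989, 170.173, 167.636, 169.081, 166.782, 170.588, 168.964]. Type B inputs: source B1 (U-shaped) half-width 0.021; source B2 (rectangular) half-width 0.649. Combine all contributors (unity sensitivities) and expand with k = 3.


mean = (167.862 + 166.918 + 169.208 + 167.405 + 171.989 + 170.173 + 167.636 + 169.081 + 166.782 + 170.588 + 168.964) / 11 = 168.7823636
s = sqrt(sum((x - mean)^2)/(n-1)) = 1.6527464
u_A = s / sqrt(n) = 1.6527464 / sqrt(11) = 0.49832179
u_B1 = 0.021 / sqrt(2) = 0.014849242
u_B2 = 0.649 / sqrt(3) = 0.37470032
uc = sqrt(0.49832179^2 + 0.014849242^2 + 0.37470032^2) = 0.6236549
U = k * uc = 3 * 0.6236549
U = 1.8710

1.8710


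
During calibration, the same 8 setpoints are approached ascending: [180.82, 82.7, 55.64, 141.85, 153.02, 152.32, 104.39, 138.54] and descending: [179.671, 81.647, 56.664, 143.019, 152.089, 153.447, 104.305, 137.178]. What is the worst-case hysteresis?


|180.82 - 179.671| = 1.1490
|82.7 - 81.647| = 1.0530
|55.64 - 56.664| = 1.0240
|141.85 - 143.019| = 1.1690
|153.02 - 152.089| = 0.9310
|152.32 - 153.447| = 1.1270
|104.39 - 104.305| = 0.0850
|138.54 - 137.178| = 1.3620
hysteresis = max(diffs) = 1.3620

1.3620


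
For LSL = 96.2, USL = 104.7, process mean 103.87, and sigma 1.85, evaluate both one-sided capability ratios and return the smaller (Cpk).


Cpu = (USL - mean) / (3*sigma) = (104.7 - 103.87) / (3*1.85) = 0.1495
Cpl = (mean - LSL) / (3*sigma) = (103.87 - 96.2) / (3*1.85) = 1.3820
Cpk = min(Cpu, Cpl) = 0.1495

0.1495


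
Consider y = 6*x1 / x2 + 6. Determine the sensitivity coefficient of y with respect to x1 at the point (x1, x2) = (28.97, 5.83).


y = 6*x1 / x2 + 6
dy/dx1 = 6/x2
Evaluate at x2 = 5.83: c1 = 6 / 5.83
c1 = 1.0292

1.0292


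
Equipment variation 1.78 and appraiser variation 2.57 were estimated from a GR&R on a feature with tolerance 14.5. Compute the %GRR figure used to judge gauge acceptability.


GRR = sqrt(EV^2 + AV^2) = sqrt(1.78^2 + 2.57^2) = 3.1262278
%GRR = GRR / tol * 100 = 3.1262278 / 14.5 * 100
%GRR = 21.5602

21.5602


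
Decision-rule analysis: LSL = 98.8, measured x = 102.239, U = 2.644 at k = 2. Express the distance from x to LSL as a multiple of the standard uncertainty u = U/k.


u = U / k = 2.644 / 2 = 1.322
margin = |LSL - x| = |98.8 - 102.239| = 3.439
z = margin / u = 3.439 / 1.322
z = 2.6014

2.6014


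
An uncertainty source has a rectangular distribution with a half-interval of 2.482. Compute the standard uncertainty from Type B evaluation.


u_B = half_width / sqrt(3)
u_B = 2.482 / 1.7320508
u_B = 1.4330

1.4330


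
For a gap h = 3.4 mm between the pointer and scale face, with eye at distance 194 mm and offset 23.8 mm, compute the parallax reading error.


error = h * offset / d
= 3.4 * 23.8 / 194
= 0.4171

0.4171


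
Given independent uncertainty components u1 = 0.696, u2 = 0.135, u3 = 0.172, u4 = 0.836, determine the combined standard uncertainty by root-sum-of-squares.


uc = sqrt(0.696^2 + 0.135^2 + 0.172^2 + 0.836^2)
uc = sqrt(1.231121)
uc = 1.1096

1.1096


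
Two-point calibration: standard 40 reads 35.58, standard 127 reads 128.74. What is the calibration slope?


slope = (y2 - y1) / (x2 - x1)
= (128.74 - 35.58) / (127 - 40)
= 93.1600 / 87
= 1.0708

1.0708


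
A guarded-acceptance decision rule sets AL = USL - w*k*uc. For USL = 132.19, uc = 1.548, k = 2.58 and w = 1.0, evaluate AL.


U = k * uc = 2.58 * 1.548 = 3.99384
guard band g = w * U = 1.0 * 3.99384 = 3.99384
AL = USL - g = 132.19 - 3.99384
AL = 128.1962

128.1962


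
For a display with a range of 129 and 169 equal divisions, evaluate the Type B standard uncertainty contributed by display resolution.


resolution = range / divisions
resolution = 129 / 169 = 0.76331361
u_res = resolution / (2*sqrt(3))
u_res = 0.76331361 / 3.4641016
u_res = 0.2203

0.2203


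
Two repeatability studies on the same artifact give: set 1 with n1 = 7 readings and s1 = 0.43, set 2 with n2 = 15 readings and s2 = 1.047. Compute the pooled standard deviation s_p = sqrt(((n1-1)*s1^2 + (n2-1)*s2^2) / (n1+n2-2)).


s_p = sqrt(((n1-1)*s1^2 + (n2-1)*s2^2) / (n1+n2-2))
numerator = (7-1)*0.43^2 + (15-1)*1.047^2 = 1.1094 + 15.346926 = 16.456326
denominator = 7 + 15 - 2 = 20
s_p^2 = 16.456326 / 20 = 0.8228163
s_p = sqrt(0.8228163) = 0.9071

0.9071


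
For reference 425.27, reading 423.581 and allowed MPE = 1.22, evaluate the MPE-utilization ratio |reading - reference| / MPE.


e = indication - reference = 423.581 - 425.27 = -1.6890
|e| = 1.6890
ratio = |e| / MPE = 1.6890 / 1.22
ratio = 1.3844

1.3844


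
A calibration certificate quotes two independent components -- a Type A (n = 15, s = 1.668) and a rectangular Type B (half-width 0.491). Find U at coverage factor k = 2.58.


u_A = s / sqrt(n) = 1.668 / sqrt(15) = 0.43067575
u_B = half_width / sqrt(3) = 0.491 / sqrt(3) = 0.28347898
uc = sqrt(u_A^2 + u_B^2) = sqrt(0.43067575^2 + 0.28347898^2) = 0.51559862
U = k * uc = 2.58 * 0.51559862
U = 1.3302

1.3302


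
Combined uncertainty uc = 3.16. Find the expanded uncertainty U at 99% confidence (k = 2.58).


U = k * uc
U = 2.58 * 3.16
U = 8.1528

8.1528


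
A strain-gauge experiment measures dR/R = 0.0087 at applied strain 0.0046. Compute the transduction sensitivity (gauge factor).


GF = (dR/R) / epsilon
= 0.0087 / 0.0046
= 1.8913

1.8913


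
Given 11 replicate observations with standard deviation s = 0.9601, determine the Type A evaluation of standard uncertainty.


u_A = s / sqrt(n)
u_A = 0.9601 / sqrt(11)
u_A = 0.9601 / 3.3166248
u_A = 0.2895

0.2895


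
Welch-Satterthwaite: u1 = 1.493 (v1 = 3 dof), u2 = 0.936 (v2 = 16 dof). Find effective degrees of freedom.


uc = sqrt(u1^2 + u2^2) = sqrt(1.493^2 + 0.936^2) = 1.7621422
v_eff = uc^4 / (u1^4/v1 + u2^4/v2)
= 1.7621422^4 / (1.493^4/3 + 0.936^4/16)
= 9.6419263 / 1.7041913
v_eff = 5.6578

5.6578


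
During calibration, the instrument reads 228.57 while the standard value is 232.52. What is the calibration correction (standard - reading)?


Correction = standard - reading
= 232.52 - 228.57
= 3.9500

3.9500


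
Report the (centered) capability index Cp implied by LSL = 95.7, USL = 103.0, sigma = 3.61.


Cp = (USL - LSL) / (6 * sigma)
= (103.0 - 95.7) / (6 * 3.61)
= 7.3000 / 21.6600
= 0.3370

0.3370


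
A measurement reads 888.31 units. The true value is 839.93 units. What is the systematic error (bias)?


Systematic error = measured - true
= 888.31 - 839.93
= 48.3800

48.3800


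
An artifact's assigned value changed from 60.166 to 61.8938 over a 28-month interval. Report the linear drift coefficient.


rate = (v2 - v1) / months
= (61.8938 - 60.166) / 28
= 1.7278 / 28
= 0.0617

0.0617


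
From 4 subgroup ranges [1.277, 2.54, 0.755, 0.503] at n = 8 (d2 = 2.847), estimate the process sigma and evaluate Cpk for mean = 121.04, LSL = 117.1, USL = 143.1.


R_bar = (1.277 + 2.54 + 0.755 + 0.503) / 4 = 1.26875
sigma = R_bar / d2 = 1.26875 / 2.847 = 0.44564454
Cp = (USL - LSL)/(6*sigma) = (143.1 - 117.1)/(6*0.44564454) = 9.7237
Cpu = (143.1 - 121.04)/(3*0.44564454) = 16.5004
Cpl = (121.04 - 117.1)/(3*0.44564454) = 2.9470
Cpk = min(Cpu, Cpl) = 2.9470

2.9470


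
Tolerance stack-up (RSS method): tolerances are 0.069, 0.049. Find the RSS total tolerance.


RSS = sqrt(0.069^2 + 0.049^2)
= sqrt(0.007162)
= 0.0846

0.0846


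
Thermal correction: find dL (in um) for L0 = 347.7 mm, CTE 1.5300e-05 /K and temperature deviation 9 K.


dL = L * alpha * dT
= 347.7 * 1.5300e-05 * 9
= 0.0478783 mm
dL_um = 0.0478783 * 1000 = 47.8783 um

47.8783


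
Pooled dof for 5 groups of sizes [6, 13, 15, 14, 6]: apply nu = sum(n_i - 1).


nu = sum_i (n_i - 1)
nu = ((6 - 1) + (13 - 1) + (15 - 1) + (14 - 1) + (6 - 1))
nu = 5 + 12 + 14 + 13 + 5
nu = 49

49


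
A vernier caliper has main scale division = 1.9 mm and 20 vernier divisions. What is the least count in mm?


LC = MSD / n_div
= 1.9 / 20
= 0.0950

0.0950


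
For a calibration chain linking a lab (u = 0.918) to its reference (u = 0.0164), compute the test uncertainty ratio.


TUR = u_lab / u_ref
= 0.918 / 0.0164
= 55.9756

55.9756


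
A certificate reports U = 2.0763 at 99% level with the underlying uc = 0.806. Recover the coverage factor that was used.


k = U / uc
k = 2.0763 / 0.806
k = 2.576

2.576


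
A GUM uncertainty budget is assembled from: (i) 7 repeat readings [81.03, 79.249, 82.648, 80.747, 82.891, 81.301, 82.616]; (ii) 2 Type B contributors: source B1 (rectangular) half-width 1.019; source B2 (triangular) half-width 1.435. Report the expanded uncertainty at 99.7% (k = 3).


mean = (81.03 + 79.249 + 82.648 + 80.747 + 82.891 + 81.301 + 82.616) / 7 = 81.49742857
s = sqrt(sum((x - mean)^2)/(n-1)) = 1.3160994
u_A = s / sqrt(n) = 1.3160994 / sqrt(7) = 0.49743882
u_B1 = 1.019 / sqrt(3) = 0.58831992
u_B2 = 1.435 / sqrt(6) = 0.5858363
uc = sqrt(0.49743882^2 + 0.58831992^2 + 0.5858363^2) = 0.96786873
U = k * uc = 3 * 0.96786873
U = 2.9036

2.9036


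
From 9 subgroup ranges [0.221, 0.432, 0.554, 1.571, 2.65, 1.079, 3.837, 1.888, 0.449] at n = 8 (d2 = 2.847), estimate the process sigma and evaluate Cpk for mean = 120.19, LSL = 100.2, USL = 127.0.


R_bar = (0.221 + 0.432 + 0.554 + 1.571 + 2.65 + 1.079 + 3.837 + 1.888 + 0.449) / 9 = 1.409
sigma = R_bar / d2 = 1.409 / 2.847 = 0.49490692
Cp = (USL - LSL)/(6*sigma) = (127.0 - 100.2)/(6*0.49490692) = 9.0253
Cpu = (127.0 - 120.19)/(3*0.49490692) = 4.5867
Cpl = (120.19 - 100.2)/(3*0.49490692) = 13.4638
Cpk = min(Cpu, Cpl) = 4.5867

4.5867


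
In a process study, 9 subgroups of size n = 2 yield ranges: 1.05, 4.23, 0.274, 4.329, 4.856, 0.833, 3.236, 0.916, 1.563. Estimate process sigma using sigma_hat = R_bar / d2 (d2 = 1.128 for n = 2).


R_bar = (1.05 + 4.23 + 0.274 + 4.329 + 4.856 + 0.833 + 3.236 + 0.916 + 1.563) / 9
R_bar = 21.287 / 9 = 2.3652222
sigma_hat = R_bar / d2 = 2.3652222 / 1.128 = 2.0968

2.0968


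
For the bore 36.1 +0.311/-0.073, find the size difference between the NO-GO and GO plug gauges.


GO = nominal - lower_tol (smallest hole = maximum material condition)
GO = 36.1 - 0.073 = 36.027
NO-GO = nominal + upper_tol (largest hole = least material condition)
NO-GO = 36.1 + 0.311 = 36.411
spread = NO-GO - GO = 36.411 - 36.027 = 0.3840

0.3840


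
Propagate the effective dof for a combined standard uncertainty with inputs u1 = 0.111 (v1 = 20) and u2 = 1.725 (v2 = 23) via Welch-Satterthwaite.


uc = sqrt(u1^2 + u2^2) = sqrt(0.111^2 + 1.725^2) = 1.7285676
v_eff = uc^4 / (u1^4/v1 + u2^4/v2)
= 1.7285676^4 / (0.111^4/20 + 1.725^4/23)
= 8.927821 / 0.38497907
v_eff = 23.1904

23.1904


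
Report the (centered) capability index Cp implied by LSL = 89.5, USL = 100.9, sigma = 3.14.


Cp = (USL - LSL) / (6 * sigma)
= (100.9 - 89.5) / (6 * 3.14)
= 11.4000 / 18.8400
= 0.6051

0.6051


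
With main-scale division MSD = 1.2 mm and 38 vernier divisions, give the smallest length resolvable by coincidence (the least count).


LC = MSD / n_div
= 1.2 / 38
= 0.0316

0.0316


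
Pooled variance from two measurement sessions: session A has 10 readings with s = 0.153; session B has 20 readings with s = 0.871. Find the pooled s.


s_p = sqrt(((n1-1)*s1^2 + (n2-1)*s2^2) / (n1+n2-2))
numerator = (10-1)*0.153^2 + (20-1)*0.871^2 = 0.210681 + 14.414179 = 14.62486
denominator = 10 + 20 - 2 = 28
s_p^2 = 14.62486 / 28 = 0.52231643
s_p = sqrt(0.52231643) = 0.7227

0.7227


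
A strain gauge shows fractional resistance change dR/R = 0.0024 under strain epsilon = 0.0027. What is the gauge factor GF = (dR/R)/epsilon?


GF = (dR/R) / epsilon
= 0.0024 / 0.0027
= 0.8889

0.8889


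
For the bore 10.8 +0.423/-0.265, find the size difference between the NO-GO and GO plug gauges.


GO = nominal - lower_tol (smallest hole = maximum material condition)
GO = 10.8 - 0.265 = 10.535
NO-GO = nominal + upper_tol (largest hole = least material condition)
NO-GO = 10.8 + 0.423 = 11.223
spread = NO-GO - GO = 11.223 - 10.535 = 0.6880

0.6880


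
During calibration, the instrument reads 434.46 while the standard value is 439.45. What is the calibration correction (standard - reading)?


Correction = standard - reading
= 439.45 - 434.46
= 4.9900

4.9900


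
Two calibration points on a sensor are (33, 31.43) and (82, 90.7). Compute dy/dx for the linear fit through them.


slope = (y2 - y1) / (x2 - x1)
= (90.7 - 31.43) / (82 - 33)
= 59.2700 / 49
= 1.2096

1.2096


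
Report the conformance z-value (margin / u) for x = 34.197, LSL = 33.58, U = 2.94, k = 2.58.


u = U / k = 2.94 / 2.58 = 1.1395349
margin = |LSL - x| = |33.58 - 34.197| = 0.617
z = margin / u = 0.617 / 1.1395349
z = 0.5414

0.5414


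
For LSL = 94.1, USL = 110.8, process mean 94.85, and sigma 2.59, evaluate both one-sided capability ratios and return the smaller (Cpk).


Cpu = (USL - mean) / (3*sigma) = (110.8 - 94.85) / (3*2.59) = 2.0528
Cpl = (mean - LSL) / (3*sigma) = (94.85 - 94.1) / (3*2.59) = 0.0965
Cpk = min(Cpu, Cpl) = 0.0965

0.0965


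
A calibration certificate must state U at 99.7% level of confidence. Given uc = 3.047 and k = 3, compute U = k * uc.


U = k * uc
U = 3 * 3.047
U = 9.1410

9.1410


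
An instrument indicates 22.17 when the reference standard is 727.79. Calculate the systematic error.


Systematic error = measured - true
= 22.17 - 727.79
= -705.6200

-705.6200


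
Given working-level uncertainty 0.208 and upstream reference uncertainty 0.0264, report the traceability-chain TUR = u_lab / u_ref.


TUR = u_lab / u_ref
= 0.208 / 0.0264
= 7.8788

7.8788


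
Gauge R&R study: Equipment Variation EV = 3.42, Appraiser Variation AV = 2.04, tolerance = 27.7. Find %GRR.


GRR = sqrt(EV^2 + AV^2) = sqrt(3.42^2 + 2.04^2) = 3.9822104
%GRR = GRR / tol * 100 = 3.9822104 / 27.7 * 100
%GRR = 14.3762

14.3762


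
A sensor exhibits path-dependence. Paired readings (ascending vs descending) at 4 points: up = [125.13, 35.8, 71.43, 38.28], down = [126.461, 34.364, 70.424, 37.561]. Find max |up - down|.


|125.13 - 126.461| = 1.3310
|35.8 - 34.364| = 1.4360
|71.43 - 70.424| = 1.0060
|38.28 - 37.561| = 0.7190
hysteresis = max(diffs) = 1.4360

1.4360


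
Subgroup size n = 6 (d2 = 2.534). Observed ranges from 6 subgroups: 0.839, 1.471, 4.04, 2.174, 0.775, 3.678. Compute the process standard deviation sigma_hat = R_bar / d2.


R_bar = (0.839 + 1.471 + 4.04 + 2.174 + 0.775 + 3.678) / 6
R_bar = 12.977 / 6 = 2.1628333
sigma_hat = R_bar / d2 = 2.1628333 / 2.534 = 0.8535

0.8535


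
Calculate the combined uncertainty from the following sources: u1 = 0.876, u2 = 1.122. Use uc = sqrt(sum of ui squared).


uc = sqrt(0.876^2 + 1.122^2)
uc = sqrt(2.02626)
uc = 1.4235

1.4235


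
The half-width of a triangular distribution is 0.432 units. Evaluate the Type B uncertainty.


u_B = half_width / sqrt(6)
u_B = 0.432 / 2.4494897
u_B = 0.1764

0.1764


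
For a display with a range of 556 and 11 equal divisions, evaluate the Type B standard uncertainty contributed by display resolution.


resolution = range / divisions
resolution = 556 / 11 = 50.545455
u_res = resolution / (2*sqrt(3))
u_res = 50.545455 / 3.4641016
u_res = 14.5912

14.5912


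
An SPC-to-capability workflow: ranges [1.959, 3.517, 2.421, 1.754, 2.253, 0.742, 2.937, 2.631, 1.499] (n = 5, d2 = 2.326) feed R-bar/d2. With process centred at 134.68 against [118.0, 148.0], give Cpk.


R_bar = (1.959 + 3.517 + 2.421 + 1.754 + 2.253 + 0.742 + 2.937 + 2.631 + 1.499) / 9 = 2.1903333
sigma = R_bar / d2 = 2.1903333 / 2.326 = 0.94167382
Cp = (USL - LSL)/(6*sigma) = (148.0 - 118.0)/(6*0.94167382) = 5.3097
Cpu = (148.0 - 134.68)/(3*0.94167382) = 4.7150
Cpl = (134.68 - 118.0)/(3*0.94167382) = 5.9044
Cpk = min(Cpu, Cpl) = 4.7150

4.7150


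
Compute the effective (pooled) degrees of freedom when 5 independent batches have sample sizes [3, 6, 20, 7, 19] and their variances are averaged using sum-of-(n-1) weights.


nu = sum_i (n_i - 1)
nu = ((3 - 1) + (6 - 1) + (20 - 1) + (7 - 1) + (19 - 1))
nu = 2 + 5 + 19 + 6 + 18
nu = 50

50


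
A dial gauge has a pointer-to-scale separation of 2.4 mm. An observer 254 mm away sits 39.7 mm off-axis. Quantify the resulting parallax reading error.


error = h * offset / d
= 2.4 * 39.7 / 254
= 0.3751

0.3751


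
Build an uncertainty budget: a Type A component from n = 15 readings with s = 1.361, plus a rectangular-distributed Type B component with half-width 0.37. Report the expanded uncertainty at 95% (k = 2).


u_A = s / sqrt(n) = 1.361 / sqrt(15) = 0.35140869
u_B = half_width / sqrt(3) = 0.37 / sqrt(3) = 0.2136196
uc = sqrt(u_A^2 + u_B^2) = sqrt(0.35140869^2 + 0.2136196^2) = 0.41124372
U = k * uc = 2 * 0.41124372
U = 0.8225

0.8225


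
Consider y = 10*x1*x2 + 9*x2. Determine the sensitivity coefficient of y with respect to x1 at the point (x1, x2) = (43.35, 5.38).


y = 10*x1*x2 + 9*x2
dy/dx1 = 10*x2
Evaluate at x2 = 5.38: c1 = 10 * 5.38
c1 = 53.8000

53.8000


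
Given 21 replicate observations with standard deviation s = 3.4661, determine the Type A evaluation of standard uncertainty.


u_A = s / sqrt(n)
u_A = 3.4661 / sqrt(21)
u_A = 3.4661 / 4.5825757
u_A = 0.7564

0.7564


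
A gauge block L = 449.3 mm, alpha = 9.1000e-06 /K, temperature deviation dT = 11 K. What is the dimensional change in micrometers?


dL = L * alpha * dT
= 449.3 * 9.1000e-06 * 11
= 0.0449749 mm
dL_um = 0.0449749 * 1000 = 44.9749 um

44.9749


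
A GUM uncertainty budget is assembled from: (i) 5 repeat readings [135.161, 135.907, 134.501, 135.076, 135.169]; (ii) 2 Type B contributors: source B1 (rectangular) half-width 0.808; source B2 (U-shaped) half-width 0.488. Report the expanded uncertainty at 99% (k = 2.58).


mean = (135.161 + 135.907 + 134.501 + 135.076 + 135.169) / 5 = 135.1628
s = sqrt(sum((x - mean)^2)/(n-1)) = 0.49984718
u_A = s / sqrt(n) = 0.49984718 / sqrt(5) = 0.22353845
u_B1 = 0.808 / sqrt(3) = 0.46649902
u_B2 = 0.488 / sqrt(2) = 0.34506811
uc = sqrt(0.22353845^2 + 0.46649902^2 + 0.34506811^2) = 0.62182214
U = k * uc = 2.58 * 0.62182214
U = 1.6043

1.6043


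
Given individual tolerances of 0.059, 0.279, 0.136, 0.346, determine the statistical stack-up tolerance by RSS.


RSS = sqrt(0.059^2 + 0.279^2 + 0.136^2 + 0.346^2)
= sqrt(0.219534)
= 0.4685

0.4685


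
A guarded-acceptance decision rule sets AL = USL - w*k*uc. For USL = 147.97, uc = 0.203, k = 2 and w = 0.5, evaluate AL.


U = k * uc = 2 * 0.203 = 0.406
guard band g = w * U = 0.5 * 0.406 = 0.203
AL = USL - g = 147.97 - 0.203
AL = 147.7670

147.7670


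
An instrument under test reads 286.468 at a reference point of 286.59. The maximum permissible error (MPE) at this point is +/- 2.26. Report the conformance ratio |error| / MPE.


e = indication - reference = 286.468 - 286.59 = -0.1220
|e| = 0.1220
ratio = |e| / MPE = 0.1220 / 2.26
ratio = 0.0540

0.0540


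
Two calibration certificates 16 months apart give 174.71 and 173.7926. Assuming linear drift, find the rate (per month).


rate = (v2 - v1) / months
= (173.7926 - 174.71) / 16
= -0.9174 / 16
= -0.0573

-0.0573


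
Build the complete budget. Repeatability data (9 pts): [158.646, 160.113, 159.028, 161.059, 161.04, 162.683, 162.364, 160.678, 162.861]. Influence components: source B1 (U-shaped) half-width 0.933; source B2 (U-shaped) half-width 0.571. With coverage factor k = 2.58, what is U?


mean = (158.646 + 160.113 + 159.028 + 161.059 + 161.04 + 162.683 + 162.364 + 160.678 + 162.861) / 9 = 160.9413333
s = sqrt(sum((x - mean)^2)/(n-1)) = 1.5186739
u_A = s / sqrt(n) = 1.5186739 / sqrt(9) = 0.50622463
u_B1 = 0.933 / sqrt(2) = 0.65973063
u_B2 = 0.571 / sqrt(2) = 0.40375797
uc = sqrt(0.50622463^2 + 0.65973063^2 + 0.40375797^2) = 0.92440704
U = k * uc = 2.58 * 0.92440704
U = 2.3850

2.3850


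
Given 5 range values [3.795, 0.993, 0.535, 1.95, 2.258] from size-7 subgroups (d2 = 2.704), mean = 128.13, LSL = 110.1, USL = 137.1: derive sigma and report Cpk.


R_bar = (3.795 + 0.993 + 0.535 + 1.95 + 2.258) / 5 = 1.9062
sigma = R_bar / d2 = 1.9062 / 2.704 = 0.70495562
Cp = (USL - LSL)/(6*sigma) = (137.1 - 110.1)/(6*0.70495562) = 6.3834
Cpu = (137.1 - 128.13)/(3*0.70495562) = 4.2414
Cpl = (128.13 - 110.1)/(3*0.70495562) = 8.5254
Cpk = min(Cpu, Cpl) = 4.2414

4.2414


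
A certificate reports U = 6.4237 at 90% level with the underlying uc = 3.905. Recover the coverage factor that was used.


k = U / uc
k = 6.4237 / 3.905
k = 1.645

1.645


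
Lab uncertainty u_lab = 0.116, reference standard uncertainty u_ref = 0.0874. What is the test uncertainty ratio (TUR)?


TUR = u_lab / u_ref
= 0.116 / 0.0874
= 1.3272

1.3272


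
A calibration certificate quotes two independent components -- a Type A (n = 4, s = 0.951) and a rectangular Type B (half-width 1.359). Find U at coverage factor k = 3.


u_A = s / sqrt(n) = 0.951 / sqrt(4) = 0.4755
u_B = half_width / sqrt(3) = 1.359 / sqrt(3) = 0.78461902
uc = sqrt(u_A^2 + u_B^2) = sqrt(0.4755^2 + 0.78461902^2) = 0.91745695
U = k * uc = 3 * 0.91745695
U = 2.7524

2.7524


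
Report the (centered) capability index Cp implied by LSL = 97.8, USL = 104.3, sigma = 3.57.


Cp = (USL - LSL) / (6 * sigma)
= (104.3 - 97.8) / (6 * 3.57)
= 6.5000 / 21.4200
= 0.3035

0.3035


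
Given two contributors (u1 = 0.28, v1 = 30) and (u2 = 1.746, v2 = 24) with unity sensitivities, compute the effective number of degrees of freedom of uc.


uc = sqrt(u1^2 + u2^2) = sqrt(0.28^2 + 1.746^2) = 1.7683088
v_eff = uc^4 / (u1^4/v1 + u2^4/v2)
= 1.7683088^4 / (0.28^4/30 + 1.746^4/24)
= 9.7776037 / 0.38743196
v_eff = 25.2370

25.2370


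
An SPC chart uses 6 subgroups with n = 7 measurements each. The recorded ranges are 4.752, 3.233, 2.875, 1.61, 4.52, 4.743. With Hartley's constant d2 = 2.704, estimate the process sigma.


R_bar = (4.752 + 3.233 + 2.875 + 1.61 + 4.52 + 4.743) / 6
R_bar = 21.733 / 6 = 3.6221667
sigma_hat = R_bar / d2 = 3.6221667 / 2.704 = 1.3396

1.3396


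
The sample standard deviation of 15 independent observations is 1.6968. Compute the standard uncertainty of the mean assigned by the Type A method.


u_A = s / sqrt(n)
u_A = 1.6968 / sqrt(15)
u_A = 1.6968 / 3.8729833
u_A = 0.4381

0.4381


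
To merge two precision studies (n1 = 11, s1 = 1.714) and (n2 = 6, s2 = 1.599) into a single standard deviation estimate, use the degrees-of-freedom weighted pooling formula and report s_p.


s_p = sqrt(((n1-1)*s1^2 + (n2-1)*s2^2) / (n1+n2-2))
numerator = (11-1)*1.714^2 + (6-1)*1.599^2 = 29.37796 + 12.784005 = 42.161965
denominator = 11 + 6 - 2 = 15
s_p^2 = 42.161965 / 15 = 2.8107977
s_p = sqrt(2.8107977) = 1.6765

1.6765


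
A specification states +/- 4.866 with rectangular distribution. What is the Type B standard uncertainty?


u_B = half_width / sqrt(3)
u_B = 4.866 / 1.7320508
u_B = 2.8094

2.8094


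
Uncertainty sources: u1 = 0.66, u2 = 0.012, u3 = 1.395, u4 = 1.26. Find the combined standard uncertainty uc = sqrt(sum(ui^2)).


uc = sqrt(0.66^2 + 0.012^2 + 1.395^2 + 1.26^2)
uc = sqrt(3.969369)
uc = 1.9923

1.9923


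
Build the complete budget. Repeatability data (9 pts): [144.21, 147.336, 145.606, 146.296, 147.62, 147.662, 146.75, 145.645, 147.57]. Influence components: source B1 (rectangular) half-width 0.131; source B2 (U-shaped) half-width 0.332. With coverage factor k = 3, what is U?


mean = (144.21 + 147.336 + 145.606 + 146.296 + 147.62 + 147.662 + 146.75 + 145.645 + 147.57) / 9 = 146.5216667
s = sqrt(sum((x - mean)^2)/(n-1)) = 1.1896792
u_A = s / sqrt(n) = 1.1896792 / sqrt(9) = 0.39655973
u_B1 = 0.131 / sqrt(3) = 0.075632885
u_B2 = 0.332 / sqrt(2) = 0.23475945
uc = sqrt(0.39655973^2 + 0.075632885^2 + 0.23475945^2) = 0.46700316
U = k * uc = 3 * 0.46700316
U = 1.4010

1.4010


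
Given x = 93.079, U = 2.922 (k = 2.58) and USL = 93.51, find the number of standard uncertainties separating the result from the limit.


u = U / k = 2.922 / 2.58 = 1.1325581
margin = |USL - x| = |93.51 - 93.079| = 0.431
z = margin / u = 0.431 / 1.1325581
z = 0.3806

0.3806


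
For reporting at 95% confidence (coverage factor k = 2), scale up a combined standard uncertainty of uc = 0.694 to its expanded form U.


U = k * uc
U = 2 * 0.694
U = 1.3880

1.3880


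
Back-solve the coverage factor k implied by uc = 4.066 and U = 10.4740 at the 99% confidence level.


k = U / uc
k = 10.4740 / 4.066
k = 2.576

2.576


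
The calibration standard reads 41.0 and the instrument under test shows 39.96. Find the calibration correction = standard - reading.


Correction = standard - reading
= 41.0 - 39.96
= 1.0400

1.0400


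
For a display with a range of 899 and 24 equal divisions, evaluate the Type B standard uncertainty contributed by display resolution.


resolution = range / divisions
resolution = 899 / 24 = 37.458333
u_res = resolution / (2*sqrt(3))
u_res = 37.458333 / 3.4641016
u_res = 10.8133

10.8133


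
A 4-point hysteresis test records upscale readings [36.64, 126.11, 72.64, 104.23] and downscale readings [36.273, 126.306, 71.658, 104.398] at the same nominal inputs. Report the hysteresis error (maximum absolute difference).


|36.64 - 36.273| = 0.3670
|126.11 - 126.306| = 0.1960
|72.64 - 71.658| = 0.9820
|104.23 - 104.398| = 0.1680
hysteresis = max(diffs) = 0.9820

0.9820
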